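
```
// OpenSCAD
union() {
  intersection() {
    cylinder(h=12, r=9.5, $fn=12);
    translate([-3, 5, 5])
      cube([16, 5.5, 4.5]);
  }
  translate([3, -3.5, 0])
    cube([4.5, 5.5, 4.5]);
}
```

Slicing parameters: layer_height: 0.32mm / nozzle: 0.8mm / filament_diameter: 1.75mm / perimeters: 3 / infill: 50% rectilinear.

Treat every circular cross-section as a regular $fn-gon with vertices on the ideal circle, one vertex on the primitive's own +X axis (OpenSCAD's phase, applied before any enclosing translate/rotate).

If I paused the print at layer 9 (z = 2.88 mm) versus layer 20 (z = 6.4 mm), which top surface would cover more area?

Layer 9 (z = 2.88): the r=9.5 cylinder contributes a regular 12-gon of circumradius 9.5 (area = (12/2)·9.500²·sin(360°/12) = 270.75 mm²); the cube at (-3, 5) does not reach this height (z outside [5, 9.5]); After intersecting: at least one operand is absent at this height, so nothing remains; the cube at (3, -3.5) is present — its section is the full 4.5×5.5 rectangle (area 24.75 mm²); Taking the union: only the 4.5×5.5 cube at (3, -3.5) is present, so the union is just that shape — area = 24.75 mm². So its area = 24.75 mm². Layer 20 (z = 6.4): the cylinder: section is a regular 12-gon, circumradius r=9.5 (area = (12/2)·9.500²·sin(360°/12) = 270.75 mm²); the 16×5.5 cube at (-3, 5) contributes its full rectangle (area 88.00 mm²); Keeping only the common overlap: the 16×5.5 cube at (-3, 5) partially overlaps the r=9.5 cylinder; clipping to the common part keeps 35.85 mm² — area = 35.85 mm²; the cube at (3, -3.5) is absent (z outside [0, 4.5]); Taking the union: only the result so far is present, so the union is just that shape — area = 35.85 mm². So its area = 35.85 mm². Layer 20 is larger (35.85 vs 24.75 mm²).

layer 20 (z = 6.4 mm)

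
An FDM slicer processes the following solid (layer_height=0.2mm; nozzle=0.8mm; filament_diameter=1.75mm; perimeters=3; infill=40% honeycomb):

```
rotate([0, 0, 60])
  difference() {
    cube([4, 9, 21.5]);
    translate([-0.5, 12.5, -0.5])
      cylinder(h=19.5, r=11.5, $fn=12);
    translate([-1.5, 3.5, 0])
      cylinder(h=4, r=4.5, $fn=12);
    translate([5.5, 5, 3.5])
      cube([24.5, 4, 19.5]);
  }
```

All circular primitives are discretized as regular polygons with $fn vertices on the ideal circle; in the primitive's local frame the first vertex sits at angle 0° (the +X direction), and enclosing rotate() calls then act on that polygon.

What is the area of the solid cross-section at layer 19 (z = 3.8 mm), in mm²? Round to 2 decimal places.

At z = 3.8 mm: the cube is present — its section is the full 4×9 rectangle (area 36.00 mm²); the cylinder at (-0.5, 12.5): section is a regular 12-gon, circumradius r=11.5 (area = (12/2)·11.500²·sin(360°/12) = 396.75 mm²); the cylinder at (-1.5, 3.5): section is a regular 12-gon, circumradius r=4.5 (area = (12/2)·4.500²·sin(360°/12) = 60.75 mm²); the cube at (5.5, 5) (footprint 24.5×4) is included at this height (area 98.00 mm²); Subtracting the remaining from the first: starting from the 4×9 cube (36.00 mm²), the r=11.5 cylinder at (-0.5, 12.5) partially overlaps it — only the 29.32 mm² overlap (of its 396.75 mm²) is removed, clipping the outline; the r=4.5 cylinder at (-1.5, 3.5) partially overlaps it — only the 2.75 mm² overlap (of its 60.75 mm²) is removed, clipping the outline; the 24.5×4 cube at (5.5, 5) misses the remaining region (no effect) — area = 3.93 mm²; (whole slice rotated 60° about Z — lengths, areas and connectivity unchanged). Overall, the cross-section is a single solid region. Net area = 3.93 mm².

3.93 mm²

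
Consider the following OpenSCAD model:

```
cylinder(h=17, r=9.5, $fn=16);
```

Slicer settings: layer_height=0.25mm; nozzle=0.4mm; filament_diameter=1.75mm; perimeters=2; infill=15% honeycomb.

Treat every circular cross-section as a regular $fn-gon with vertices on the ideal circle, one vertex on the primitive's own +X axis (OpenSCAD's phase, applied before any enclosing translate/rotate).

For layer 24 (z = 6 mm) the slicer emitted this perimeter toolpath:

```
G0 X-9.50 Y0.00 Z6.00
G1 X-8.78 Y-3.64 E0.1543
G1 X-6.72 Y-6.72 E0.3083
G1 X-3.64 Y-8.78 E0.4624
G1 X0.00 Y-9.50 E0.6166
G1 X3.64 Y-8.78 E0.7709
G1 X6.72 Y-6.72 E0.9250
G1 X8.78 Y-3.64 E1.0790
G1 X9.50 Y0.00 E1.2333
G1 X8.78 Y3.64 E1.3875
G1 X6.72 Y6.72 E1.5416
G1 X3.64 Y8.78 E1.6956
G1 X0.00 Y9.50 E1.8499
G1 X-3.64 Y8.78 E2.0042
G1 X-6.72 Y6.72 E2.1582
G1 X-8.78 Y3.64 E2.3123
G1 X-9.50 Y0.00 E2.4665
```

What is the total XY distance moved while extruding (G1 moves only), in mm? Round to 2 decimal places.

59.33 mm

Sum the Euclidean lengths of each G1 segment: total = 59.33 mm.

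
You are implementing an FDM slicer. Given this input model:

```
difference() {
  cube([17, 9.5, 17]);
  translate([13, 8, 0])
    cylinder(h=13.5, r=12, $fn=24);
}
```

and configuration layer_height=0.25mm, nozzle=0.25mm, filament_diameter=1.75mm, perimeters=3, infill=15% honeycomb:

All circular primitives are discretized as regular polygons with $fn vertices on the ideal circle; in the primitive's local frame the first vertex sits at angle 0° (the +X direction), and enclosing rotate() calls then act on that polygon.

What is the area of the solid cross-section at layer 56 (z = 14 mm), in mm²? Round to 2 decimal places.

161.50 mm²

At z = 14 mm: the cube (footprint 17×9.5) is included at this height (area 161.50 mm²); the cylinder at (13, 8) does not reach this height (z outside [0, 13.5]); Taking the first minus the rest: none of the subtracted shapes is present at this height, so the 17×9.5 cube is unchanged — area = 161.50 mm². Overall, the cross-section is a single solid region. Net area = 161.50 mm².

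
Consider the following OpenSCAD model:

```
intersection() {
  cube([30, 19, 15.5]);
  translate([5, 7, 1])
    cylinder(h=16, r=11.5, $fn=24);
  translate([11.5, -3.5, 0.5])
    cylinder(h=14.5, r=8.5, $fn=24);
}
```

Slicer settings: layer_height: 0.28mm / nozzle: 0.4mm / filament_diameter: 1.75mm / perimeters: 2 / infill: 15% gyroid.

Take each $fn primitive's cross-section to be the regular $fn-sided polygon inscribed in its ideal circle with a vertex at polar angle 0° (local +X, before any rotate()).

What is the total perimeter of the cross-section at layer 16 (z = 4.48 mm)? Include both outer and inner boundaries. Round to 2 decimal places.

28.79 mm

At z = 4.48 mm: the 30×19 cube contributes its full rectangle (perimeter 98.00 mm); the r=11.5 cylinder at (5, 7) gives a regular 24-gon of circumradius 11.5 (constant along its height) (perimeter = 2·24·11.500·sin(180°/24) = 72.05 mm); the r=8.5 cylinder at (11.5, -3.5) gives a regular 24-gon of circumradius 8.5 (constant along its height) (perimeter = 2·24·8.500·sin(180°/24) = 53.25 mm); Keeping only the common overlap: the r=11.5 cylinder at (5, 7) partially overlaps the 30×19 cube; clipping to the common part keeps 267.67 mm²; the r=8.5 cylinder at (11.5, -3.5) partially overlaps the running intersection; clipping to the common part keeps 44.60 mm² — boundary = 28.79 mm. Overall, the cross-section is a single solid region. Total boundary length (outer) = 28.79 mm.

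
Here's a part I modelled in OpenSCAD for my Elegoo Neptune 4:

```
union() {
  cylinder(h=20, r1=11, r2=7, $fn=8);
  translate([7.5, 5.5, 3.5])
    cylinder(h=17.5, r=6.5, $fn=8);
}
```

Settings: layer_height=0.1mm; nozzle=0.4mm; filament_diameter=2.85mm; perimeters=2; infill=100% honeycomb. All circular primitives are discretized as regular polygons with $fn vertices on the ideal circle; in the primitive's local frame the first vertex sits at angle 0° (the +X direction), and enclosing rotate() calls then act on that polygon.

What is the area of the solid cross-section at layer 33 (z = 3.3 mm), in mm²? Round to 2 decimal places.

At z = 3.3 mm: the cone: at t=0.165 of its height the radius interpolates to r₁+(r₂−r₁)t = 10.340, giving a regular 8-gon of that circumradius (area = (8/2)·10.340²·sin(360°/8) = 302.40 mm²); the cylinder at (7.5, 5.5) does not reach this height (z outside [3.5, 21]); Merging all regions: only the cone is present, so the union is just that shape — area = 302.40 mm². Overall, the cross-section is a single solid region. Net area = 302.40 mm².

302.40 mm²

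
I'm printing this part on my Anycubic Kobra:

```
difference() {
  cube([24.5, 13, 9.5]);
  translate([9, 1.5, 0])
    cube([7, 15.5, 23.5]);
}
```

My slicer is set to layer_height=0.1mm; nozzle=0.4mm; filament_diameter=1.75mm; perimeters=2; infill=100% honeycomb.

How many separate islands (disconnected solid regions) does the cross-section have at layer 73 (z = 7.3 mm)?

1

At z = 7.3 mm: the 24.5×13 cube contributes its full rectangle; the cube at (9, 1.5) (footprint 7×15.5) is included at this height; Taking the first minus the rest: starting from the 24.5×13 cube, the 7×15.5 cube at (9, 1.5) partially overlaps it — only the 80.50 mm² overlap (of its 108.50 mm²) is removed, clipping the outline — 1 connected region. Overall, the cross-section is a single solid region. Island count = 1.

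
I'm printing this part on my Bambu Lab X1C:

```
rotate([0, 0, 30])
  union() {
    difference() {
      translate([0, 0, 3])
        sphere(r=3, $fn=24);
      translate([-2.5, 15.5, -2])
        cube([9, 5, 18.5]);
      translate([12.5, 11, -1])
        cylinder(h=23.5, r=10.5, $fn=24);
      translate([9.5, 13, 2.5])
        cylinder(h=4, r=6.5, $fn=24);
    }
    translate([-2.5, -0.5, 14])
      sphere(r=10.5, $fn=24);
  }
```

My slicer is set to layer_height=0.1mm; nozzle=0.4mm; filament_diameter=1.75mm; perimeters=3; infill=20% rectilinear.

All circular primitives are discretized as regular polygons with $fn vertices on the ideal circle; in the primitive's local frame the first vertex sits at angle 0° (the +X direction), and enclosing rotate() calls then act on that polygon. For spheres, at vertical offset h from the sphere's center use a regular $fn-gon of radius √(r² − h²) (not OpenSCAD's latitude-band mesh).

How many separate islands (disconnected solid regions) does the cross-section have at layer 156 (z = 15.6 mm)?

1

At z = 15.6 mm: the sphere does not reach this height (|z−center|=12.600 > r=3); the cube at (-2.5, 15.5) is present — its section is the full 9×5 rectangle; the r=10.5 cylinder at (12.5, 11) contributes a regular 24-gon of circumradius 10.5; the cylinder at (9.5, 13) is not intersected at this z (z outside [2.5, 6.5]); Taking the first minus the rest: the first operand is absent here, so nothing remains; the sphere at (-2.5, -0.5): section is a regular 24-gon, circumradius = √(r²−h²) = √(10.5²−1.6²) = 10.377; Merging all regions: only the r=10.5 sphere at (-2.5, -0.5) is present, so the union is just that shape — 1 connected region; (whole slice rotated 30° about Z — lengths, areas and connectivity unchanged). Overall, the cross-section is a single solid region. Island count = 1.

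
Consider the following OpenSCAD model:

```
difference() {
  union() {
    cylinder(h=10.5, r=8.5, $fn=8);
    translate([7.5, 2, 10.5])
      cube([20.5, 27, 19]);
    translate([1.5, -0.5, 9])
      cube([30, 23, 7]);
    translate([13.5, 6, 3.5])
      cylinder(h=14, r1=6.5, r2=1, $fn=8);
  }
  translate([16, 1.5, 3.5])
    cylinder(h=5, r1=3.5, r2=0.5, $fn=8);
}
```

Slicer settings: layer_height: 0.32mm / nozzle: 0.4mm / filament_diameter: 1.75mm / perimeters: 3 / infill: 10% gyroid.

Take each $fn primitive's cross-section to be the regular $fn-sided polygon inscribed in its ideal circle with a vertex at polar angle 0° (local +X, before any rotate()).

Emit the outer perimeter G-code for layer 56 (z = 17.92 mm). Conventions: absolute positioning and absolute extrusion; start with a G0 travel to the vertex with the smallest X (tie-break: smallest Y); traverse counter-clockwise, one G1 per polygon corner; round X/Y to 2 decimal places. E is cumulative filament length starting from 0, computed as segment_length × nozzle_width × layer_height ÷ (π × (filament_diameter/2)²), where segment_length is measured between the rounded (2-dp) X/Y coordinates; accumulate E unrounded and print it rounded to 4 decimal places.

G0 X7.50 Y2.00 Z17.92
G1 X28.00 Y2.00 E1.0909
G1 X28.00 Y29.00 E2.5278
G1 X7.50 Y29.00 E3.6187
G1 X7.50 Y2.00 E5.0555

At z = 17.92 mm: the cylinder does not reach this height (z outside [0, 10.5]); the cube at (7.5, 2) is present — its section is the full 20.5×27 rectangle; the cube at (1.5, -0.5) does not reach this height (z outside [9, 16]); the cone at (13.5, 6) is not intersected at this z (z outside [3.5, 17.5]); Merging all regions: only the 20.5×27 cube at (7.5, 2) is present, so the union is just that shape — 1 connected region; the cone at (16, 1.5) is not intersected at this z (z outside [3.5, 8.5]); Subtracting the remaining from the first: none of the subtracted shapes is present at this height, so the result so far is unchanged — 1 connected region. The outline is a single polygon with 4 vertices. Extrusion per mm of travel: 0.4 × 0.32 / (π × 0.875²) = 0.053216. Accumulating E over each segment gives final E = 5.0555.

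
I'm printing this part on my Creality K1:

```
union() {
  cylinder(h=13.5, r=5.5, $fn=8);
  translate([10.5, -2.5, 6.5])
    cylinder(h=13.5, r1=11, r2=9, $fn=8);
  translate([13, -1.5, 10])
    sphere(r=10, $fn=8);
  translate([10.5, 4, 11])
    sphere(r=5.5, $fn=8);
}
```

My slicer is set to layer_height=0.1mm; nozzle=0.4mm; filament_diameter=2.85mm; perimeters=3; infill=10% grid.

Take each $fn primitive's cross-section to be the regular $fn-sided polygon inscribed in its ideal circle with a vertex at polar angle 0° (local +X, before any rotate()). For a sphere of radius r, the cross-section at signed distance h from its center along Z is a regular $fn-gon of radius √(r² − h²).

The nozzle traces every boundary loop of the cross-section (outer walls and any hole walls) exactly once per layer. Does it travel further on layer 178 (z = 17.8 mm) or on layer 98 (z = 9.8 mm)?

layer 98 (z = 9.8 mm)

Layer 178 (z = 17.8): the cylinder does not reach this height (z outside [0, 13.5]); the cone at (10.5, -2.5) contributes a regular 8-gon of circumradius 9.326 (interpolated between r1=11 and r2=9 at t=0.837) (perimeter = 2·8·9.326·sin(180°/8) = 57.10 mm); the r=10 sphere at (13, -1.5) contributes a regular 8-gon of circumradius √(10²−7.8²) = 6.258 (perimeter = 2·8·6.258·sin(180°/8) = 38.32 mm); the sphere at (10.5, 4) is absent (|z−center|=6.800 > r=5.5); Merging all regions: the r=10 sphere at (13, -1.5) lies entirely inside the cone at (10.5, -2.5), so the union is just the cone at (10.5, -2.5) — boundary = 57.10 mm. So its perimeter = 57.10 mm. Layer 98 (z = 9.8): the r=5.5 cylinder contributes a regular 8-gon of circumradius 5.5 (perimeter = 2·8·5.500·sin(180°/8) = 33.68 mm); the cone at (10.5, -2.5): at t=0.244 of its height the radius interpolates to r₁+(r₂−r₁)t = 10.511, giving a regular 8-gon of that circumradius (perimeter = 2·8·10.511·sin(180°/8) = 64.36 mm); the r=10 sphere at (13, -1.5) contributes a regular 8-gon of circumradius √(10²−0.2²) = 9.998 (perimeter = 2·8·9.998·sin(180°/8) = 61.22 mm); the sphere at (10.5, 4): section is a regular 8-gon, circumradius = √(r²−h²) = √(5.5²−1.2²) = 5.367 (perimeter = 2·8·5.367·sin(180°/8) = 32.86 mm); Merging all regions: the regions partially overlap (shared area 347.68 mm²), so the edge portions inside another operand are dropped and the merged outline is re-measured after clipping — boundary = 80.46 mm. So its perimeter = 80.46 mm. Layer 98 is larger (80.46 vs 57.10 mm).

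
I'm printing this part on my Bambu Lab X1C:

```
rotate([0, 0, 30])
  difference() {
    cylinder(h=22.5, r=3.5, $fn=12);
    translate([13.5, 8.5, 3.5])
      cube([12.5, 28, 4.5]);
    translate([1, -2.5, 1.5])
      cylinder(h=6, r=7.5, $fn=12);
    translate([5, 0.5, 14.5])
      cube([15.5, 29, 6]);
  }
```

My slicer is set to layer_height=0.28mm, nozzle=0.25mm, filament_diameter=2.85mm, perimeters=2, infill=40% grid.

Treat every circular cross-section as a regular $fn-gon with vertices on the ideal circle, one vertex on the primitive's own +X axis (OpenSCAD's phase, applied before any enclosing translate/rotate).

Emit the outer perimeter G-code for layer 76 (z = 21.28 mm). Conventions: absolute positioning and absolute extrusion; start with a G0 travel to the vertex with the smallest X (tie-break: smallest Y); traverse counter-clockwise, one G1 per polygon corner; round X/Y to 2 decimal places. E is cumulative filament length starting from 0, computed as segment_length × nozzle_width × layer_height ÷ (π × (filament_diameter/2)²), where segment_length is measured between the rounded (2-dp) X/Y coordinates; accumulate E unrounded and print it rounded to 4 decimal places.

G0 X-3.50 Y0.00 Z21.28
G1 X-3.03 Y-1.75 E0.0199
G1 X-1.75 Y-3.03 E0.0397
G1 X0.00 Y-3.50 E0.0596
G1 X1.75 Y-3.03 E0.0795
G1 X3.03 Y-1.75 E0.0994
G1 X3.50 Y0.00 E0.1193
G1 X3.03 Y1.75 E0.1391
G1 X1.75 Y3.03 E0.1590
G1 X0.00 Y3.50 E0.1789
G1 X-1.75 Y3.03 E0.1988
G1 X-3.03 Y1.75 E0.2186
G1 X-3.50 Y0.00 E0.2385

At z = 21.28 mm: the r=3.5 cylinder gives a regular 12-gon of circumradius 3.5 (constant along its height); the cube at (13.5, 8.5) is not intersected at this z (z outside [3.5, 8]); the cylinder at (1, -2.5) is not intersected at this z (z outside [1.5, 7.5]); the cube at (5, 0.5) does not reach this height (z outside [14.5, 20.5]); After the difference (first − rest): none of the subtracted shapes is present at this height, so the r=3.5 cylinder is unchanged — 1 connected region; (whole slice rotated 30° about Z — lengths, areas and connectivity unchanged). The outline is a single polygon with 12 vertices. Extrusion per mm of travel: 0.25 × 0.28 / (π × 1.425²) = 0.010973. Accumulating E over each segment gives final E = 0.2385.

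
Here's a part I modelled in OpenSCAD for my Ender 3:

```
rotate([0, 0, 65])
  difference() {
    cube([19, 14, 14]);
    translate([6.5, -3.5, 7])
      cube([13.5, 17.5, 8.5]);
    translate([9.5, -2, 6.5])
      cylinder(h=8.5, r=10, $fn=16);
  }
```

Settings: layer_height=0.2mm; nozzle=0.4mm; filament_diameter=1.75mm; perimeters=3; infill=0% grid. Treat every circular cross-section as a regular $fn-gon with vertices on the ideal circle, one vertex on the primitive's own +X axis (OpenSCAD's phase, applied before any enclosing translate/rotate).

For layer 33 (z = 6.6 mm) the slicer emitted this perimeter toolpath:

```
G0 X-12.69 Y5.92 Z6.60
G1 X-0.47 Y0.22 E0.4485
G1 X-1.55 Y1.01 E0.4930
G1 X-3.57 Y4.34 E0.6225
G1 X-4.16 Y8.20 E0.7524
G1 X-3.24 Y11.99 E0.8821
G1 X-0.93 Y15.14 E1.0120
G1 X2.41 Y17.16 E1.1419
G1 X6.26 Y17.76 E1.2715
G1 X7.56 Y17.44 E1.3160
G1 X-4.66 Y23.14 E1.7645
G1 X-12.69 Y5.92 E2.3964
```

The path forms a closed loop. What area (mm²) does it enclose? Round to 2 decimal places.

Apply the shoelace formula to the sequence of (X, Y) vertices; enclosed area = 152.21 mm².

152.21 mm²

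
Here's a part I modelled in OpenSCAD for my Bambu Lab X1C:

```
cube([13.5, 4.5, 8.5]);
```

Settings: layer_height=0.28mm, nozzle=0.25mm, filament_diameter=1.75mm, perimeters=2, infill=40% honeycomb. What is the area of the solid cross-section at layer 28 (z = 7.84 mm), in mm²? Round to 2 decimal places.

60.75 mm²

At z = 7.84 mm: the 13.5×4.5 cube contributes its full rectangle (area 60.75 mm²). Overall, the cross-section is a single solid region. Net area = 60.75 mm².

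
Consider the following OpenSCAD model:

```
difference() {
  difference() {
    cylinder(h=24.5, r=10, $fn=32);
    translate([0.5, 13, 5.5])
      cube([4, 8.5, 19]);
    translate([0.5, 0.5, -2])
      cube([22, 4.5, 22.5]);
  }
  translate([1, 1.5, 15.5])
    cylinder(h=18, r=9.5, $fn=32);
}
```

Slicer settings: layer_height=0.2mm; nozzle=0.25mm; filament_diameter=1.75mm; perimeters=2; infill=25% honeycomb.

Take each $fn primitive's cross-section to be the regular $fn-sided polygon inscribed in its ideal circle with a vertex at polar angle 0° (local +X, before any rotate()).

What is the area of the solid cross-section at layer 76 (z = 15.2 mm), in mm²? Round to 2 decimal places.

271.72 mm²

At z = 15.2 mm: the r=10 cylinder gives a regular 32-gon of circumradius 10 (constant along its height) (area = (32/2)·10.000²·sin(360°/32) = 312.14 mm²); the cube at (0.5, 13) (footprint 4×8.5) is included at this height (area 34.00 mm²); the cube at (0.5, 0.5) is present — its section is the full 22×4.5 rectangle (area 99.00 mm²); Taking the first minus the rest: starting from the r=10 cylinder (312.14 mm²), the 4×8.5 cube at (0.5, 13) misses the remaining region (no effect); the 22×4.5 cube at (0.5, 0.5) partially overlaps it — only the 40.42 mm² overlap (of its 99.00 mm²) is removed, clipping the outline — area = 271.72 mm²; the cylinder at (1, 1.5) does not reach this height (z outside [15.5, 33.5]); Subtracting the remaining from the first: none of the subtracted shapes is present at this height, so the result so far is unchanged — area = 271.72 mm². Overall, the cross-section is a single solid region. Net area = 271.72 mm².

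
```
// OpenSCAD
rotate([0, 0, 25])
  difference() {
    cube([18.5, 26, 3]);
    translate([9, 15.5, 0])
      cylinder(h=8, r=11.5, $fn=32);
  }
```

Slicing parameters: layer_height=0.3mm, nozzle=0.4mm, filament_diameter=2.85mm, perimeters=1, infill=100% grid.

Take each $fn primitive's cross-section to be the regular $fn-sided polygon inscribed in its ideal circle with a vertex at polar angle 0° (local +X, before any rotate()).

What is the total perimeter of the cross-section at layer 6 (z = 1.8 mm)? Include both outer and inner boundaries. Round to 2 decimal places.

At z = 1.8 mm: the cube is present — its section is the full 18.5×26 rectangle (perimeter 89.00 mm); the cylinder at (9, 15.5): section is a regular 32-gon, circumradius r=11.5 (perimeter = 2·32·11.500·sin(180°/32) = 72.14 mm); Taking the first minus the rest: starting from the 18.5×26 cube, the r=11.5 cylinder at (9, 15.5) partially overlaps it — only the 365.86 mm² overlap (of its 412.81 mm²) is removed, clipping the outline — boundary = 86.23 mm; (whole slice rotated 25° about Z — lengths, areas and connectivity unchanged). Overall, the cross-section has 3 separate islands. Total boundary length (outer) = 86.23 mm.

86.23 mm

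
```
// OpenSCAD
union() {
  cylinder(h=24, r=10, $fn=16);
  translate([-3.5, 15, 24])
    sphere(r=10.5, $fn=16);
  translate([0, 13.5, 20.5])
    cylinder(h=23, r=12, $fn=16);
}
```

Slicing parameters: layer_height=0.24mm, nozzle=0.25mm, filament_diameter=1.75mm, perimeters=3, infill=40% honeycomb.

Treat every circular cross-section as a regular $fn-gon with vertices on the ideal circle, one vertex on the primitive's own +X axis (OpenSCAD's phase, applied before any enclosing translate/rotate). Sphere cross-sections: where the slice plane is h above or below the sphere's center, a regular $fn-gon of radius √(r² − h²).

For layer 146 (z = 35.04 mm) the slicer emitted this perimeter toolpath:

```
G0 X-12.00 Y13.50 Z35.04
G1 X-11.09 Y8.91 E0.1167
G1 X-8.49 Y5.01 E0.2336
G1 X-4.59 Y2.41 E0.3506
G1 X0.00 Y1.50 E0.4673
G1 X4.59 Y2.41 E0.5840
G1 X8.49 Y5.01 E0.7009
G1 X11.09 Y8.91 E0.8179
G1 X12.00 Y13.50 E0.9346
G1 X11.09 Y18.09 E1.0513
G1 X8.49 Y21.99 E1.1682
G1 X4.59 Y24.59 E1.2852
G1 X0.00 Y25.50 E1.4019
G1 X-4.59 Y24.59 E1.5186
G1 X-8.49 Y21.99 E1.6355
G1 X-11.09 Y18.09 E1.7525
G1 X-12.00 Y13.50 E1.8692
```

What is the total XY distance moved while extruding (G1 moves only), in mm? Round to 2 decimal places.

Sum the Euclidean lengths of each G1 segment: total = 74.93 mm.

74.93 mm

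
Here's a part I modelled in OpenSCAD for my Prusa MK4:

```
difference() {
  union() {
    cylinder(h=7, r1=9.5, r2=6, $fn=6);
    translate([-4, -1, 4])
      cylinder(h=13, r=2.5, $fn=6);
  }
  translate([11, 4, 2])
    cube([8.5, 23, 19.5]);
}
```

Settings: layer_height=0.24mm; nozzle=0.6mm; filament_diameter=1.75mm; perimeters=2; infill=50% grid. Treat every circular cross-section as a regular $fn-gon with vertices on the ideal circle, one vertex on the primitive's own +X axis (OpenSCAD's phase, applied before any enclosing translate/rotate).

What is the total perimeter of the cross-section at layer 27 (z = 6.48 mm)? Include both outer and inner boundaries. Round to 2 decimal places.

At z = 6.48 mm: the cone: at t=0.926 of its height the radius interpolates to r₁+(r₂−r₁)t = 6.260, giving a regular 6-gon of that circumradius (perimeter = 2·6·6.260·sin(180°/6) = 37.56 mm); the cylinder at (-4, -1): section is a regular 6-gon, circumradius r=2.5 (perimeter = 2·6·2.500·sin(180°/6) = 15.00 mm); Taking the union: the regions partially overlap (shared area 14.18 mm²), so the edge portions inside another operand are dropped and the merged outline is re-measured after clipping — boundary = 38.38 mm; the cube at (11, 4) is present — its section is the full 8.5×23 rectangle (perimeter 63.00 mm); Subtracting the remaining from the first: starting from that combined region, the 8.5×23 cube at (11, 4) misses the remaining region (no effect) — boundary = 38.38 mm. Overall, the cross-section is a single solid region. Total boundary length (outer) = 38.38 mm.

38.38 mm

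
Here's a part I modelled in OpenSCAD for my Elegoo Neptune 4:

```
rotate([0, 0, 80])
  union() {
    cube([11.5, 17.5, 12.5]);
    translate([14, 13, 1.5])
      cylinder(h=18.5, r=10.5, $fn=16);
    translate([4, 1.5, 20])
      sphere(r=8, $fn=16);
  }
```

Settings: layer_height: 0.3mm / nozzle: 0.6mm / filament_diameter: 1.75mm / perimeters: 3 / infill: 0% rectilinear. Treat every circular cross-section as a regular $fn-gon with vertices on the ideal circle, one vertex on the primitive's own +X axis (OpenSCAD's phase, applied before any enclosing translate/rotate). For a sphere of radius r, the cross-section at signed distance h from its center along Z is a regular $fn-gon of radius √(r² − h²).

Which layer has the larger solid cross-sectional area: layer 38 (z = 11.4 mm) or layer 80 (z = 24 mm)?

Layer 38 (z = 11.4): the cube is present — its section is the full 11.5×17.5 rectangle (area 201.25 mm²); the r=10.5 cylinder at (14, 13) contributes a regular 16-gon of circumradius 10.5 (area = (16/2)·10.500²·sin(360°/16) = 337.53 mm²); the sphere at (4, 1.5) does not reach this height (|z−center|=8.600 > r=8); Taking the union: the regions partially overlap — summed areas 538.78 mm² minus the doubly-counted overlap 92.68 mm² gives 446.09 mm² — area = 446.09 mm²; (rotated 80° about Z; rotation is an isometry so areas/perimeters/island counts are preserved). So its area = 446.09 mm². Layer 80 (z = 24): the cube is absent (z outside [0, 12.5]); the cylinder at (14, 13) is absent (z outside [1.5, 20]); the sphere at (4, 1.5): section is a regular 16-gon, circumradius = √(r²−h²) = √(8²−4²) = 6.928 (area = (16/2)·6.928²·sin(360°/16) = 146.95 mm²); Combining (union): only the r=8 sphere at (4, 1.5) is present, so the union is just that shape — area = 146.95 mm²; (whole slice rotated 80° about Z — lengths, areas and connectivity unchanged). So its area = 146.95 mm². Layer 38 is larger (446.09 vs 146.95 mm²).

layer 38 (z = 11.4 mm)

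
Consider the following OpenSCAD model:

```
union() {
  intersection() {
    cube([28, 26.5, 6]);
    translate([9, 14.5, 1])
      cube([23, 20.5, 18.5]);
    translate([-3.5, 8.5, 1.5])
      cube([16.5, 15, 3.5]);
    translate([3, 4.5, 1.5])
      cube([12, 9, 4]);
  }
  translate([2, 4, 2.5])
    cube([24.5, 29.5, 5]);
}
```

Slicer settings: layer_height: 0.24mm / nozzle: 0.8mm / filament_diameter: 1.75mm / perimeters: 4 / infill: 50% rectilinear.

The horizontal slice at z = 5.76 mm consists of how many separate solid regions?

At z = 5.76 mm: the 28×26.5 cube contributes its full rectangle; the cube at (9, 14.5) (footprint 23×20.5) is included at this height; the cube at (-3.5, 8.5) is absent (z outside [1.5, 5]); the cube at (3, 4.5) does not reach this height (z outside [1.5, 5.5]); Taking the intersection: at least one operand is absent at this height, so nothing remains; the cube at (2, 4) (footprint 24.5×29.5) is included at this height; Merging all regions: only the 24.5×29.5 cube at (2, 4) is present, so the union is just that shape — 1 connected region. The result has 1 disconnected region.

1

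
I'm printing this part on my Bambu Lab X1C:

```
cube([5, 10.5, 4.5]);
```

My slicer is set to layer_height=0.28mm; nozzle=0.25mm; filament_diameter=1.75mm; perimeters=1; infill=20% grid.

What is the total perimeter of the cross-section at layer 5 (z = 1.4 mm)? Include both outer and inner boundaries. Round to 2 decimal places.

At z = 1.4 mm: the cube (footprint 5×10.5) is included at this height (perimeter 31.00 mm). Overall, the cross-section is a single solid region. Total boundary length (outer) = 31.00 mm.

31.00 mm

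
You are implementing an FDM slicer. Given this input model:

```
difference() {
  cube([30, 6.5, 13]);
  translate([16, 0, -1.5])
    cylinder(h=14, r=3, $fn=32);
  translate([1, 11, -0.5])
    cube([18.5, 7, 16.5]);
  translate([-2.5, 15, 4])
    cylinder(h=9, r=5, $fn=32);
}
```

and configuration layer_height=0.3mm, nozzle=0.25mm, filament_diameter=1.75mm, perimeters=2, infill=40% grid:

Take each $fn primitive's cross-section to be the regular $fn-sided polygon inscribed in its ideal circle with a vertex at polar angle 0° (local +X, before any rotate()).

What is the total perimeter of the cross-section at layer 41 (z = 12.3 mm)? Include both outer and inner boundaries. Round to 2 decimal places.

76.41 mm

At z = 12.3 mm: the 30×6.5 cube contributes its full rectangle (perimeter 73.00 mm); the r=3 cylinder at (16, 0) gives a regular 32-gon of circumradius 3 (constant along its height) (perimeter = 2·32·3.000·sin(180°/32) = 18.82 mm); the cube at (1, 11) (footprint 18.5×7) is included at this height (perimeter 51.00 mm); the r=5 cylinder at (-2.5, 15) gives a regular 32-gon of circumradius 5 (constant along its height) (perimeter = 2·32·5.000·sin(180°/32) = 31.37 mm); Taking the first minus the rest: starting from the 30×6.5 cube, the r=3 cylinder at (16, 0) partially overlaps it — only the 14.05 mm² overlap (of its 28.09 mm²) is removed, clipping the outline; the 18.5×7 cube at (1, 11) misses the remaining region (no effect); the r=5 cylinder at (-2.5, 15) misses the remaining region (no effect) — boundary = 76.41 mm. Overall, the cross-section is a single solid region. Total boundary length (outer) = 76.41 mm.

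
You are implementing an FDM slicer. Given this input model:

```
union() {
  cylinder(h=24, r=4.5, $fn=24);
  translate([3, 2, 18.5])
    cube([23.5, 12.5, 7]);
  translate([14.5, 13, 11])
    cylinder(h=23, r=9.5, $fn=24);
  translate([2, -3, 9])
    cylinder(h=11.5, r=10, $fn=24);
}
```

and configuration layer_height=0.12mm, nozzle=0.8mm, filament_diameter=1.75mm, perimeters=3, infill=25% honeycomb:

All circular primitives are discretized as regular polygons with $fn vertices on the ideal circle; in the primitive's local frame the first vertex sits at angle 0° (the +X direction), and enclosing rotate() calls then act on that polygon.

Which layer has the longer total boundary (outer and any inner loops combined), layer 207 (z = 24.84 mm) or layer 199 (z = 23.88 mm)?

layer 199 (z = 23.88 mm)

Layer 207 (z = 24.84): the cylinder is absent (z outside [0, 24]); the 23.5×12.5 cube at (3, 2) contributes its full rectangle (perimeter 72.00 mm); the cylinder at (14.5, 13): section is a regular 24-gon, circumradius r=9.5 (perimeter = 2·24·9.500·sin(180°/24) = 59.52 mm); the cylinder at (2, -3) is not intersected at this z (z outside [9, 20.5]); Taking the union: the regions partially overlap (shared area 168.35 mm²), so the edge portions inside another operand are dropped and the merged outline is re-measured after clipping — boundary = 80.13 mm. So its perimeter = 80.13 mm. Layer 199 (z = 23.88): the r=4.5 cylinder gives a regular 24-gon of circumradius 4.5 (constant along its height) (perimeter = 2·24·4.500·sin(180°/24) = 28.19 mm); the cube at (3, 2) is present — its section is the full 23.5×12.5 rectangle (perimeter 72.00 mm); the r=9.5 cylinder at (14.5, 13) contributes a regular 24-gon of circumradius 9.5 (perimeter = 2·24·9.500·sin(180°/24) = 59.52 mm); the cylinder at (2, -3) is absent (z outside [9, 20.5]); Taking the union: the regions partially overlap (shared area 169.11 mm²), so the edge portions inside another operand are dropped and the merged outline is re-measured after clipping — boundary = 104.33 mm. So its perimeter = 104.33 mm. Layer 199 is larger (104.33 vs 80.13 mm).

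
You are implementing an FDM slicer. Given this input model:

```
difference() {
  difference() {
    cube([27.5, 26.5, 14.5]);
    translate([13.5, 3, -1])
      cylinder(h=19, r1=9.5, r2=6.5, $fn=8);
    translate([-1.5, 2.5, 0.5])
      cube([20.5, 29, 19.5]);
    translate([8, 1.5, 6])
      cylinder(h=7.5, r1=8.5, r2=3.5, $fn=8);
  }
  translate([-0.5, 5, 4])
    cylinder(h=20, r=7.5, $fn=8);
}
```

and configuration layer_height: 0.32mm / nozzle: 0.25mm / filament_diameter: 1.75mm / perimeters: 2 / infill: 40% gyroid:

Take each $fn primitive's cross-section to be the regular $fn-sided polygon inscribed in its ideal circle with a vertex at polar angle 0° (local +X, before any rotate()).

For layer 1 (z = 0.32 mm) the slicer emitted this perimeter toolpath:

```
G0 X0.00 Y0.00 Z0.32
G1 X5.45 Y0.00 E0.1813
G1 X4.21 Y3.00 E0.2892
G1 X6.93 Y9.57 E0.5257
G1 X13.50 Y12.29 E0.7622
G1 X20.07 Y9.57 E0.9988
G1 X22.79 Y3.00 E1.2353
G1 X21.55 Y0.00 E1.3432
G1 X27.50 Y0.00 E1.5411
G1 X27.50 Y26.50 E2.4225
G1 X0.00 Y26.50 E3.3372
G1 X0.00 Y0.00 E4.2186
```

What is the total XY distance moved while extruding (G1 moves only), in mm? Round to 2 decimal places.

126.84 mm

Sum the Euclidean lengths of each G1 segment: total = 126.84 mm.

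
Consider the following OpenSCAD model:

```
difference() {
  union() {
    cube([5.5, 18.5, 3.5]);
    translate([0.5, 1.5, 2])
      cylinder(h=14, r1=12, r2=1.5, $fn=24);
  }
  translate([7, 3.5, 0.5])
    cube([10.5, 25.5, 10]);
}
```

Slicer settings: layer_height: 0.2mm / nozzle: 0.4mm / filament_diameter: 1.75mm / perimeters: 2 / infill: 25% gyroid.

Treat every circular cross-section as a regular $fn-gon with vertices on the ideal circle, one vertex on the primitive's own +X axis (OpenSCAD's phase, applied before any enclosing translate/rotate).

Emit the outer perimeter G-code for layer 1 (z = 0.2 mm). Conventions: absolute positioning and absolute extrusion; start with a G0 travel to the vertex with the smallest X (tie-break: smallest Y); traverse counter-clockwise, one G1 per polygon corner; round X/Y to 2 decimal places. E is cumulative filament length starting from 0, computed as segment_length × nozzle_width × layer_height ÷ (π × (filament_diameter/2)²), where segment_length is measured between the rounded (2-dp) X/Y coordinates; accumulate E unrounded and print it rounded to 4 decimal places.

G0 X0.00 Y0.00 Z0.20
G1 X5.50 Y0.00 E0.1829
G1 X5.50 Y18.50 E0.7982
G1 X0.00 Y18.50 E0.9812
G1 X0.00 Y0.00 E1.5965

At z = 0.2 mm: the cube (footprint 5.5×18.5) is included at this height; the cone at (0.5, 1.5) is absent (z outside [2, 16]); Taking the union: only the 5.5×18.5 cube is present, so the union is just that shape — 1 connected region; the cube at (7, 3.5) is not intersected at this z (z outside [0.5, 10.5]); Subtracting the remaining from the first: none of the subtracted shapes is present at this height, so the result so far is unchanged — 1 connected region. The outline is a single polygon with 4 vertices. Extrusion per mm of travel: 0.4 × 0.2 / (π × 0.875²) = 0.033260. Accumulating E over each segment gives final E = 1.5965.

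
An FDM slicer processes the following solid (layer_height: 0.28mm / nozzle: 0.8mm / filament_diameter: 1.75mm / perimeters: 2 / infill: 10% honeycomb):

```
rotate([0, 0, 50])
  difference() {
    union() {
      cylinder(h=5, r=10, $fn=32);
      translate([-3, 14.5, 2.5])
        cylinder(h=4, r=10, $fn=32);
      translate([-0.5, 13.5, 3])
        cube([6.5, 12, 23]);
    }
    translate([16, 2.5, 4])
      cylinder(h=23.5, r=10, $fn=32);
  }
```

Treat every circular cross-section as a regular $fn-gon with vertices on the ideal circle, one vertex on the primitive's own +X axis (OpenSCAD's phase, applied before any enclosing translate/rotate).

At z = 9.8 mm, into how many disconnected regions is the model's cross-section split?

1

At z = 9.8 mm: the cylinder does not reach this height (z outside [0, 5]); the cylinder at (-3, 14.5) does not reach this height (z outside [2.5, 6.5]); the cube at (-0.5, 13.5) is present — its section is the full 6.5×12 rectangle; Taking the union: only the 6.5×12 cube at (-0.5, 13.5) is present, so the union is just that shape — 1 connected region; the cylinder at (16, 2.5): section is a regular 32-gon, circumradius r=10; Subtracting the remaining from the first: starting from the result so far, the r=10 cylinder at (16, 2.5) misses the remaining region (no effect) — 1 connected region; (rotated 50° about Z; rotation is an isometry so areas/perimeters/island counts are preserved). The result has 1 disconnected region.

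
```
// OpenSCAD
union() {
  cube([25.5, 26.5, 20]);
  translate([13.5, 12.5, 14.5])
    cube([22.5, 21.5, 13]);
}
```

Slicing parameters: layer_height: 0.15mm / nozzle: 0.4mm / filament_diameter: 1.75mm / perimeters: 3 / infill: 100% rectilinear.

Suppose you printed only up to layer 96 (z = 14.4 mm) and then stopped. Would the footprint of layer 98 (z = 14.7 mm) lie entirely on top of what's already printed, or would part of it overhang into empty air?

part overhangs

Compare the two slices. At z = 14.4: the cube is present — its section is the full 25.5×26.5 rectangle (area 675.75 mm²); the cube at (13.5, 12.5) does not reach this height (z outside [14.5, 27.5]); Taking the union: only the 25.5×26.5 cube is present, so the union is just that shape — area = 675.75 mm². At z = 14.7: the cube (footprint 25.5×26.5) is included at this height (area 675.75 mm²); the cube at (13.5, 12.5) (footprint 22.5×21.5) is included at this height (area 483.75 mm²); Combining (union): the regions partially overlap — summed areas 1159.50 mm² minus the doubly-counted overlap 168.00 mm² gives 991.50 mm² — area = 991.50 mm². Checking containment: at z = 14.7 the cross-section extends beyond the z = 14.4 cross-section by about 315.75 mm².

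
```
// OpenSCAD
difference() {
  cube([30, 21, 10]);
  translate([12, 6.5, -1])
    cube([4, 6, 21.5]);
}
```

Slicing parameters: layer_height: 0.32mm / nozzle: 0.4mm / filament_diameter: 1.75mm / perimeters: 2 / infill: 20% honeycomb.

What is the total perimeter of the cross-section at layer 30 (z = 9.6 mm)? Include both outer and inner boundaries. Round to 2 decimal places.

At z = 9.6 mm: the cube is present — its section is the full 30×21 rectangle (perimeter 102.00 mm); the 4×6 cube at (12, 6.5) contributes its full rectangle (perimeter 20.00 mm); Taking the first minus the rest: starting from the 30×21 cube, the 4×6 cube at (12, 6.5) lies wholly inside it (removes its full 24.00 mm² and its 20.00 mm outline becomes a hole wall) — boundary (outer + 1 inner loop) = 122.00 mm. Overall, the cross-section is one region with 1 hole. Total boundary length (outer + inner) = 122.00 mm.

122.00 mm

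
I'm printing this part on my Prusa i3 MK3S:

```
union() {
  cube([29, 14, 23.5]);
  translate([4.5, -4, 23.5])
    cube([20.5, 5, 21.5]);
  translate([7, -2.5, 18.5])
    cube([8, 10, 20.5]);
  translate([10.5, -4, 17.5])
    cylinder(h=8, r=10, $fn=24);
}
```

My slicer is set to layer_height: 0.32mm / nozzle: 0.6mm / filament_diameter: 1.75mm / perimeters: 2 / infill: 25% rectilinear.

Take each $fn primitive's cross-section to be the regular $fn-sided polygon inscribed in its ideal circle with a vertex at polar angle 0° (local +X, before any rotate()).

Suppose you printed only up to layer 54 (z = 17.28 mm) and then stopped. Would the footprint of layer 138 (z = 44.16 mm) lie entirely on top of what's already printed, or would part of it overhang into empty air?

part overhangs

Compare the two slices. At z = 17.28: the cube is present — its section is the full 29×14 rectangle (area 406.00 mm²); the cube at (4.5, -4) is absent (z outside [23.5, 45]); the cube at (7, -2.5) does not reach this height (z outside [18.5, 39]); the cylinder at (10.5, -4) is not intersected at this z (z outside [17.5, 25.5]); Merging all regions: only the 29×14 cube is present, so the union is just that shape — area = 406.00 mm². At z = 44.16: the cube is not intersected at this z (z outside [0, 23.5]); the cube at (4.5, -4) (footprint 20.5×5) is included at this height (area 102.50 mm²); the cube at (7, -2.5) does not reach this height (z outside [18.5, 39]); the cylinder at (10.5, -4) is absent (z outside [17.5, 25.5]); Merging all regions: only the 20.5×5 cube at (4.5, -4) is present, so the union is just that shape — area = 102.50 mm². Checking containment: at z = 44.16 the cross-section extends beyond the z = 17.28 cross-section by about 82.00 mm².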